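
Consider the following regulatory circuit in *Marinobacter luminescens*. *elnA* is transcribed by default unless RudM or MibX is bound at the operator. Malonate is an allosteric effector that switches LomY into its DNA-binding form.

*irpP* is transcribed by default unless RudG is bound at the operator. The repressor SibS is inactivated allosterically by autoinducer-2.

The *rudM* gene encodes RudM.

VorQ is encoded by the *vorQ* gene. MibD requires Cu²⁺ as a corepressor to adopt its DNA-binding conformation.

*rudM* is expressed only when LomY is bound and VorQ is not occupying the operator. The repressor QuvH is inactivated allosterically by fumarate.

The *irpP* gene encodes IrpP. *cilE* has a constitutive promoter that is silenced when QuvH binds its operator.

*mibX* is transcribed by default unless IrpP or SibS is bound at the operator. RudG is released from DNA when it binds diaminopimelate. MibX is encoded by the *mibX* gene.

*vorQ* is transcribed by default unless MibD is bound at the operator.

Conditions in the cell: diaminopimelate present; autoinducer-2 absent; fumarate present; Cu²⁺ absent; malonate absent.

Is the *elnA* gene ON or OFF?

ON

Malonate is absent, so LomY is inactive.
Cu²⁺ is absent, so MibD is inactive.
With no repressor bound, *vorQ* is transcribed.
So VorQ is produced and active.
With repressor VorQ bound, *rudM* is not transcribed.
So RudM is not produced.
Diaminopimelate is present, so RudG is inactive.
With no repressor bound, *irpP* is transcribed.
So IrpP is produced and active.
Autoinducer-2 is absent, so SibS is active.
With repressor IrpP bound, *mibX* is not transcribed.
So MibX is not produced.
With no repressor bound, *elnA* is transcribed.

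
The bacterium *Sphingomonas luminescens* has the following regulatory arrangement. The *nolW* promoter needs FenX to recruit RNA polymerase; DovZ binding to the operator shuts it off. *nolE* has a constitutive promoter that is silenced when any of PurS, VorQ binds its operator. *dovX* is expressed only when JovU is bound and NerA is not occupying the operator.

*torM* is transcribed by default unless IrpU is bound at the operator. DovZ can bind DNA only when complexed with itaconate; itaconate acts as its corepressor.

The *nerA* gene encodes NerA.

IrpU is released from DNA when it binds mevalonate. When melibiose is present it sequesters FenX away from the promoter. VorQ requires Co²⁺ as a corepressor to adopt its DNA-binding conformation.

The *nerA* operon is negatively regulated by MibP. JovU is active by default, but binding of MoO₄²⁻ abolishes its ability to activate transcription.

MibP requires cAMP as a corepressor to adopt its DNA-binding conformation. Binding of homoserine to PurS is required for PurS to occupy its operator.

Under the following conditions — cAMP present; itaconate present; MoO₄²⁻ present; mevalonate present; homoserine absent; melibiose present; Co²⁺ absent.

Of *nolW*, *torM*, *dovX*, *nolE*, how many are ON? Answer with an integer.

2

Melibiose is present, so FenX is inactive.
Itaconate is present, so DovZ is active.
With repressor DovZ bound, *nolW* is not transcribed.
→ *nolW* is OFF.
Mevalonate is present, so IrpU is inactive.
With no repressor bound, *torM* is transcribed.
→ *torM* is ON.
cAMP is present, so MibP is active.
With repressor MibP bound, *nerA* is not transcribed.
So NerA is not produced.
MoO₄²⁻ is present, so JovU is inactive.
Required activator JovU is absent, so *dovX* is not transcribed.
→ *dovX* is OFF.
Homoserine is absent, so PurS is inactive.
Co²⁺ is absent, so VorQ is inactive.
With no repressor bound, *nolE* is transcribed.
→ *nolE* is ON.
2 of the 4 genes are transcribed.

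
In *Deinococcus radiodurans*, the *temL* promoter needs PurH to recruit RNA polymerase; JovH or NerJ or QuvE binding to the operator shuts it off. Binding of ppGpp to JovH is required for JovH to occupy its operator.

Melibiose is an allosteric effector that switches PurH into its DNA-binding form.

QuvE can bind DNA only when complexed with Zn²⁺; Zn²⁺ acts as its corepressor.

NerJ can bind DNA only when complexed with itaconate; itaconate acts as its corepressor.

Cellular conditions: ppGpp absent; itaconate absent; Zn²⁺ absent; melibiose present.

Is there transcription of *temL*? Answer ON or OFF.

ON

ppGpp is absent, so JovH is inactive.
Itaconate is absent, so NerJ is inactive.
Melibiose is present, so PurH is active.
Zn²⁺ is absent, so QuvE is inactive.
No repressor is bound and PurH is active, so *temL* is transcribed.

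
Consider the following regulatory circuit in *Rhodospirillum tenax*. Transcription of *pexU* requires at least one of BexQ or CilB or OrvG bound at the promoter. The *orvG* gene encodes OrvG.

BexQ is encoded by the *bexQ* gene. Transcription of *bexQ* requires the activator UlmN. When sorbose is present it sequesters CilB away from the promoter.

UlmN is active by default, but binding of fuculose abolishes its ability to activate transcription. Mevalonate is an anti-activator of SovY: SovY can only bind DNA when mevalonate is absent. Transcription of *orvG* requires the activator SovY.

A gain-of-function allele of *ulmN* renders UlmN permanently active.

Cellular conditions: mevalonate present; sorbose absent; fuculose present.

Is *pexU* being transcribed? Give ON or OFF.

UlmN is constitutively active in this strain.
No repressor is bound and UlmN is active, so *bexQ* is transcribed.
So BexQ is produced and active.
Sorbose is absent, so CilB is active.
Mevalonate is present, so SovY is inactive.
Required activator SovY is absent, so *orvG* is not transcribed.
So OrvG is not produced.
Activator BexQ is present, so *pexU* is transcribed.

ON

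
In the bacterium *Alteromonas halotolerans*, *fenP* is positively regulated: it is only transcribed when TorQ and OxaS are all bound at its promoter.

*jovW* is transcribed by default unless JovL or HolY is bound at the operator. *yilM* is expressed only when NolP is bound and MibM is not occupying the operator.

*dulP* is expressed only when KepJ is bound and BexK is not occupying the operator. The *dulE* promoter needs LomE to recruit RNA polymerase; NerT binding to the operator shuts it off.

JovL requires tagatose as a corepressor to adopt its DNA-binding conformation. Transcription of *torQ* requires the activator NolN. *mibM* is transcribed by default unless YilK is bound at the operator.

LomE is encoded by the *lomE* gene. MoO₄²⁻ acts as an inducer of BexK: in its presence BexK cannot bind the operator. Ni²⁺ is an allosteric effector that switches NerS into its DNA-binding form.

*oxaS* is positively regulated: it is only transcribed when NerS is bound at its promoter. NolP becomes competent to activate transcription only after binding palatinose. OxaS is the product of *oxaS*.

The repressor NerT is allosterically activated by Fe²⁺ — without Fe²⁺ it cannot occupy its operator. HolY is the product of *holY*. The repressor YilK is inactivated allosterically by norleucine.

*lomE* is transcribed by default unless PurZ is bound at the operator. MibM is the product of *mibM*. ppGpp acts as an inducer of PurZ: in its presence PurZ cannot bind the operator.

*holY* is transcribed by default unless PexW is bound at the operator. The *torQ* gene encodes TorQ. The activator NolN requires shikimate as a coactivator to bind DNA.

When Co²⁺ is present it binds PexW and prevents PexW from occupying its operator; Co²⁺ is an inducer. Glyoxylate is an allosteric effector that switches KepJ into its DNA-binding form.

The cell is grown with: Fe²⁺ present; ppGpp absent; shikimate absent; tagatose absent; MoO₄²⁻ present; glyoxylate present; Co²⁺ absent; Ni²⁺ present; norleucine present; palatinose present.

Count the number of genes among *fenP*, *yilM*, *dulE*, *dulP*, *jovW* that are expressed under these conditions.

2

Shikimate is absent, so NolN is inactive.
Required activator NolN is absent, so *torQ* is not transcribed.
So TorQ is not produced.
Ni²⁺ is present, so NerS is active.
No repressor is bound and NerS is active, so *oxaS* is transcribed.
So OxaS is produced and active.
Required activator TorQ is absent, so *fenP* is not transcribed.
→ *fenP* is OFF.
Norleucine is present, so YilK is inactive.
With no repressor bound, *mibM* is transcribed.
So MibM is produced and active.
Palatinose is present, so NolP is active.
With repressor MibM bound, *yilM* is not transcribed.
→ *yilM* is OFF.
ppGpp is absent, so PurZ is active.
With repressor PurZ bound, *lomE* is not transcribed.
So LomE is not produced.
Fe²⁺ is present, so NerT is active.
With repressor NerT bound, *dulE* is not transcribed.
→ *dulE* is OFF.
MoO₄²⁻ is present, so BexK is inactive.
Glyoxylate is present, so KepJ is active.
No repressor is bound and KepJ is active, so *dulP* is transcribed.
→ *dulP* is ON.
Tagatose is absent, so JovL is inactive.
Co²⁺ is absent, so PexW is active.
With repressor PexW bound, *holY* is not transcribed.
So HolY is not produced.
With no repressor bound, *jovW* is transcribed.
→ *jovW* is ON.
2 of the 5 genes are transcribed.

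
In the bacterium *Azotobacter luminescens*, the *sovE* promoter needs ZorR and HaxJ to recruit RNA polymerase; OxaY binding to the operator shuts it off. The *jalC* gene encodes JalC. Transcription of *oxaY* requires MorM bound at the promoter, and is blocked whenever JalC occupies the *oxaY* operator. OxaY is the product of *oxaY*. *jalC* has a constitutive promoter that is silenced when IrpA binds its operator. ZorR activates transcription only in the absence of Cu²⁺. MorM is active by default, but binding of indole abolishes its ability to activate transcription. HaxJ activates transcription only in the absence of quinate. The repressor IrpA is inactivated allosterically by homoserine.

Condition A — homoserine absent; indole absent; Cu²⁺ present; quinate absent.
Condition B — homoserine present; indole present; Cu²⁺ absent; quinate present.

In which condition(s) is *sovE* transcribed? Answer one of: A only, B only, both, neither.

Condition A:
Homoserine is absent, so IrpA is active.
With repressor IrpA bound, *jalC* is not transcribed.
So JalC is not produced.
Indole is absent, so MorM is active.
No repressor is bound and MorM is active, so *oxaY* is transcribed.
So OxaY is produced and active.
Cu²⁺ is present, so ZorR is inactive.
Quinate is absent, so HaxJ is active.
With repressor OxaY bound, *sovE* is not transcribed.
→ *sovE* is OFF in A.
Condition B:
Homoserine is present, so IrpA is inactive.
With no repressor bound, *jalC* is transcribed.
So JalC is produced and active.
Indole is present, so MorM is inactive.
With repressor JalC bound, *oxaY* is not transcribed.
So OxaY is not produced.
Cu²⁺ is absent, so ZorR is active.
Quinate is present, so HaxJ is inactive.
Required activator HaxJ is absent, so *sovE* is not transcribed.
→ *sovE* is OFF in B.

neither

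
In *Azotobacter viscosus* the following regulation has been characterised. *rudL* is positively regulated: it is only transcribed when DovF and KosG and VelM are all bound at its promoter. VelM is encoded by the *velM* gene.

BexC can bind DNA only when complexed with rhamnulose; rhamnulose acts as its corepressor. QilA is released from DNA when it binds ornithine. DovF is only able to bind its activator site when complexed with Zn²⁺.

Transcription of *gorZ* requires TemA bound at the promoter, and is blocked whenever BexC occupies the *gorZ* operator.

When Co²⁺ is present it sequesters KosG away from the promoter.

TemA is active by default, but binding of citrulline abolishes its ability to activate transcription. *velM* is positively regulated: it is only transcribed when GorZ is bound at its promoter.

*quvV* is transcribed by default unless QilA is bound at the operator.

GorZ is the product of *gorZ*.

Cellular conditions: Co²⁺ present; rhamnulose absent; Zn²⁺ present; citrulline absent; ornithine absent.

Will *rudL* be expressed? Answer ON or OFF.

Zn²⁺ is present, so DovF is active.
Co²⁺ is present, so KosG is inactive.
Rhamnulose is absent, so BexC is inactive.
Citrulline is absent, so TemA is active.
No repressor is bound and TemA is active, so *gorZ* is transcribed.
So GorZ is produced and active.
No repressor is bound and GorZ is active, so *velM* is transcribed.
So VelM is produced and active.
Required activator KosG is absent, so *rudL* is not transcribed.

OFF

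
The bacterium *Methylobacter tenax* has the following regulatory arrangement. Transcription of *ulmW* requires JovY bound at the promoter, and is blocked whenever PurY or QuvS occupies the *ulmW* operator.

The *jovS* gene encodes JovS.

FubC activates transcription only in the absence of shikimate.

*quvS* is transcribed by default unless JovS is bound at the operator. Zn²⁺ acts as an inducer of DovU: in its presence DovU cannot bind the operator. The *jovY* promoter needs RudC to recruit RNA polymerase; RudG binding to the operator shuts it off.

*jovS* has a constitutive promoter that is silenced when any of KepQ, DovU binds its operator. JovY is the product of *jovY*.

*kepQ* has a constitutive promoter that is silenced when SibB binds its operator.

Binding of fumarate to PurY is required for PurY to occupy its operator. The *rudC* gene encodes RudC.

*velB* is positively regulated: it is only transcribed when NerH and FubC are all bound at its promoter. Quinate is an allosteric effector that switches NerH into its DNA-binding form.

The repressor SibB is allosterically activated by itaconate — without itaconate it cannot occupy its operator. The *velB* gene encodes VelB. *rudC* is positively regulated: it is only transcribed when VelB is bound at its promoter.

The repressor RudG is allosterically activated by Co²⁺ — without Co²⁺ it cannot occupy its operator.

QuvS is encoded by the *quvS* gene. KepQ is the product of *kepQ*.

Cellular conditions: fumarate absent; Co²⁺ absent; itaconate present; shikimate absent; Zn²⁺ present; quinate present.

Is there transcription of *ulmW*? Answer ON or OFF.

ON

Quinate is present, so NerH is active.
Shikimate is absent, so FubC is active.
No repressor is bound and NerH and FubC are active, so *velB* is transcribed.
So VelB is produced and active.
No repressor is bound and VelB is active, so *rudC* is transcribed.
So RudC is produced and active.
Co²⁺ is absent, so RudG is inactive.
No repressor is bound and RudC is active, so *jovY* is transcribed.
So JovY is produced and active.
Fumarate is absent, so PurY is inactive.
Itaconate is present, so SibB is active.
With repressor SibB bound, *kepQ* is not transcribed.
So KepQ is not produced.
Zn²⁺ is present, so DovU is inactive.
With no repressor bound, *jovS* is transcribed.
So JovS is produced and active.
With repressor JovS bound, *quvS* is not transcribed.
So QuvS is not produced.
No repressor is bound and JovY is active, so *ulmW* is transcribed.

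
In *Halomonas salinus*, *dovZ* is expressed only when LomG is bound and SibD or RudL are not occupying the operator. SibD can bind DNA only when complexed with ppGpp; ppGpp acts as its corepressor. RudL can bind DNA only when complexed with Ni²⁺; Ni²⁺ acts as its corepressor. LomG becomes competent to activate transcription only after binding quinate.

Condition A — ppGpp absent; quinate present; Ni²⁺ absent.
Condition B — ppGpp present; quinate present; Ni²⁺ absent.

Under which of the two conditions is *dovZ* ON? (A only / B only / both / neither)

A only

Condition A:
ppGpp is absent, so SibD is inactive.
Quinate is present, so LomG is active.
Ni²⁺ is absent, so RudL is inactive.
No repressor is bound and LomG is active, so *dovZ* is transcribed.
→ *dovZ* is ON in A.
Condition B:
ppGpp is present, so SibD is active.
Quinate is present, so LomG is active.
Ni²⁺ is absent, so RudL is inactive.
With repressor SibD bound, *dovZ* is not transcribed.
→ *dovZ* is OFF in B.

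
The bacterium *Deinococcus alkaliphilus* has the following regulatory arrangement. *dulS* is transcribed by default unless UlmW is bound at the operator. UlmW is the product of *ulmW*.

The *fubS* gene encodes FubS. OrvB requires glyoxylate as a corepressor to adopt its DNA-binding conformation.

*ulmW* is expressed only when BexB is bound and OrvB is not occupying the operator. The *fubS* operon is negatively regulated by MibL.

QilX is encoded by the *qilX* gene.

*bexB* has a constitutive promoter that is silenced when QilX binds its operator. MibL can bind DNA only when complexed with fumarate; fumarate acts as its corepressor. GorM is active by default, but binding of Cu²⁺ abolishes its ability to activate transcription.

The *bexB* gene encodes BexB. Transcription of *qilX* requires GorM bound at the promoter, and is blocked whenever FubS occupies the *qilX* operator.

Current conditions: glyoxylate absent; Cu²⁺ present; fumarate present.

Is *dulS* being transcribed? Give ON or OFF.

OFF

Fumarate is present, so MibL is active.
With repressor MibL bound, *fubS* is not transcribed.
So FubS is not produced.
Cu²⁺ is present, so GorM is inactive.
Required activator GorM is absent, so *qilX* is not transcribed.
So QilX is not produced.
With no repressor bound, *bexB* is transcribed.
So BexB is produced and active.
Glyoxylate is absent, so OrvB is inactive.
No repressor is bound and BexB is active, so *ulmW* is transcribed.
So UlmW is produced and active.
With repressor UlmW bound, *dulS* is not transcribed.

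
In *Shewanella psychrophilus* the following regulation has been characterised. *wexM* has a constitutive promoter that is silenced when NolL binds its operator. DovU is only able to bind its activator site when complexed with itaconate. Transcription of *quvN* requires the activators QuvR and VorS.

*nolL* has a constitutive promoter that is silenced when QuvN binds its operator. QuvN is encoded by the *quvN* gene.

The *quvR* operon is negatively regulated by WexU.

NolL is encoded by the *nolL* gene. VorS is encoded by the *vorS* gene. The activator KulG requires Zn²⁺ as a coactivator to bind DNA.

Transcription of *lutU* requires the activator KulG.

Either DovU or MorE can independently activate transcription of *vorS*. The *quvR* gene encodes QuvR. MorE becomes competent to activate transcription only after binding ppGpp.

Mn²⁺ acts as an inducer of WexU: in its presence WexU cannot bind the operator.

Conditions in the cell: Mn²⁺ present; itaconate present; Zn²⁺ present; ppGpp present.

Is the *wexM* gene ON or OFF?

ON

Mn²⁺ is present, so WexU is inactive.
With no repressor bound, *quvR* is transcribed.
So QuvR is produced and active.
Itaconate is present, so DovU is active.
ppGpp is present, so MorE is active.
Activator DovU is present, so *vorS* is transcribed.
So VorS is produced and active.
No repressor is bound and QuvR and VorS are active, so *quvN* is transcribed.
So QuvN is produced and active.
With repressor QuvN bound, *nolL* is not transcribed.
So NolL is not produced.
With no repressor bound, *wexM* is transcribed.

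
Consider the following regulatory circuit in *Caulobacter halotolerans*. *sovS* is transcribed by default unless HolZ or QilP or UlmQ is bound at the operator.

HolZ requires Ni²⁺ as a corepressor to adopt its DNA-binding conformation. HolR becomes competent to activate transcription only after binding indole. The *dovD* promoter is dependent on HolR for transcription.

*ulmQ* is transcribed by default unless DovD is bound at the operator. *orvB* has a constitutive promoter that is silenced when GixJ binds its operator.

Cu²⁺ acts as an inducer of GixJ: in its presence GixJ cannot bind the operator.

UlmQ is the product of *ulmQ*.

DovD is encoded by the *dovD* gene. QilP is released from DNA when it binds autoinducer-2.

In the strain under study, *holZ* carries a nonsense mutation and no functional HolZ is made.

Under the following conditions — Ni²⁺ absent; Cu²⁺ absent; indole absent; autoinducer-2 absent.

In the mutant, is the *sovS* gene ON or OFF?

HolZ is non-functional in this strain, so it has no effect.
Autoinducer-2 is absent, so QilP is active.
Indole is absent, so HolR is inactive.
Required activator HolR is absent, so *dovD* is not transcribed.
So DovD is not produced.
With no repressor bound, *ulmQ* is transcribed.
So UlmQ is produced and active.
With repressor QilP bound, *sovS* is not transcribed.

OFF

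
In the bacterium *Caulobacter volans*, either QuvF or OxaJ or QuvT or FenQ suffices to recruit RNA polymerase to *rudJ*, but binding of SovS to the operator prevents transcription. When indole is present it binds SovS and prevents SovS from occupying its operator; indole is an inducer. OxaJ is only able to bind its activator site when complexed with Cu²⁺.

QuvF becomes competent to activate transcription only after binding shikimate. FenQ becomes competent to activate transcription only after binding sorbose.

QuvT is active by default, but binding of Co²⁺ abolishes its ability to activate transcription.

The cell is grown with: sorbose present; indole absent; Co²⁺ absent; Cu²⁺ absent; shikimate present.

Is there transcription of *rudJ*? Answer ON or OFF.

Shikimate is present, so QuvF is active.
Indole is absent, so SovS is active.
Cu²⁺ is absent, so OxaJ is inactive.
Co²⁺ is absent, so QuvT is active.
Sorbose is present, so FenQ is active.
With repressor SovS bound, *rudJ* is not transcribed.

OFF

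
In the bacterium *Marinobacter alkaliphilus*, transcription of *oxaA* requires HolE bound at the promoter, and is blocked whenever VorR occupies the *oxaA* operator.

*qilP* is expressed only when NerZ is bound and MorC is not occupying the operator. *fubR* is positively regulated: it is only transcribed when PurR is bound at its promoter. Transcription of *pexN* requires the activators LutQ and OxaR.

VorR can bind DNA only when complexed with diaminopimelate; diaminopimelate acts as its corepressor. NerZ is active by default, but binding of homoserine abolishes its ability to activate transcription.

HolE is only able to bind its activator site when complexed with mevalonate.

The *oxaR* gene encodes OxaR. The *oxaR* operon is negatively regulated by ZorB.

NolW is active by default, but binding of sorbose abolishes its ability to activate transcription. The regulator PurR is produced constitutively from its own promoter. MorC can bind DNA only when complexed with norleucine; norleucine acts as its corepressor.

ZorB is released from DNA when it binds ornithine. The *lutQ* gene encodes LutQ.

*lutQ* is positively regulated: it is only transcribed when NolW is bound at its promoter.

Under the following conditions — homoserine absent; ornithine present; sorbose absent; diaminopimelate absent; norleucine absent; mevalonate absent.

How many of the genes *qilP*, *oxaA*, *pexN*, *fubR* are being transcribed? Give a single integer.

Homoserine is absent, so NerZ is active.
Norleucine is absent, so MorC is inactive.
No repressor is bound and NerZ is active, so *qilP* is transcribed.
→ *qilP* is ON.
Diaminopimelate is absent, so VorR is inactive.
Mevalonate is absent, so HolE is inactive.
Required activator HolE is absent, so *oxaA* is not transcribed.
→ *oxaA* is OFF.
Sorbose is absent, so NolW is active.
No repressor is bound and NolW is active, so *lutQ* is transcribed.
So LutQ is produced and active.
Ornithine is present, so ZorB is inactive.
With no repressor bound, *oxaR* is transcribed.
So OxaR is produced and active.
No repressor is bound and LutQ and OxaR are active, so *pexN* is transcribed.
→ *pexN* is ON.
PurR is produced constitutively and is active.
No repressor is bound and PurR is active, so *fubR* is transcribed.
→ *fubR* is ON.
3 of the 4 genes are transcribed.

3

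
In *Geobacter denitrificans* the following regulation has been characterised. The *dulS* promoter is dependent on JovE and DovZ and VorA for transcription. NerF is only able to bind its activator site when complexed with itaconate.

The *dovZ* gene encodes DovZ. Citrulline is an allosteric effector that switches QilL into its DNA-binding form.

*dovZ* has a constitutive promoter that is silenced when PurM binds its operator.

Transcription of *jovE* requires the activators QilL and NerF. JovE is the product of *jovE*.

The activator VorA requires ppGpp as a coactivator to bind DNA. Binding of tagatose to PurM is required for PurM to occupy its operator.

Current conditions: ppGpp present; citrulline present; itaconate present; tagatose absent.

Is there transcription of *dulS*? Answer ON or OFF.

Citrulline is present, so QilL is active.
Itaconate is present, so NerF is active.
No repressor is bound and QilL and NerF are active, so *jovE* is transcribed.
So JovE is produced and active.
Tagatose is absent, so PurM is inactive.
With no repressor bound, *dovZ* is transcribed.
So DovZ is produced and active.
ppGpp is present, so VorA is active.
No repressor is bound and JovE and DovZ and VorA are active, so *dulS* is transcribed.

ON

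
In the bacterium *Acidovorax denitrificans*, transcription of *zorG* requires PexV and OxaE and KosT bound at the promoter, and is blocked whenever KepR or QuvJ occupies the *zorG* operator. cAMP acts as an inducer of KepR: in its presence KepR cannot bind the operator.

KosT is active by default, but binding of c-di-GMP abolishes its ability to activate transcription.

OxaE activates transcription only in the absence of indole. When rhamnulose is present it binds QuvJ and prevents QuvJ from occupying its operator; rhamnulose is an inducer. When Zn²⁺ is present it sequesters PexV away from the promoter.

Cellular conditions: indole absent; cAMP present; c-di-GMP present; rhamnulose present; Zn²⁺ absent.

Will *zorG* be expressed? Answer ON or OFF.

Zn²⁺ is absent, so PexV is active.
Indole is absent, so OxaE is active.
cAMP is present, so KepR is inactive.
Rhamnulose is present, so QuvJ is inactive.
c-di-GMP is present, so KosT is inactive.
Required activator KosT is absent, so *zorG* is not transcribed.

OFF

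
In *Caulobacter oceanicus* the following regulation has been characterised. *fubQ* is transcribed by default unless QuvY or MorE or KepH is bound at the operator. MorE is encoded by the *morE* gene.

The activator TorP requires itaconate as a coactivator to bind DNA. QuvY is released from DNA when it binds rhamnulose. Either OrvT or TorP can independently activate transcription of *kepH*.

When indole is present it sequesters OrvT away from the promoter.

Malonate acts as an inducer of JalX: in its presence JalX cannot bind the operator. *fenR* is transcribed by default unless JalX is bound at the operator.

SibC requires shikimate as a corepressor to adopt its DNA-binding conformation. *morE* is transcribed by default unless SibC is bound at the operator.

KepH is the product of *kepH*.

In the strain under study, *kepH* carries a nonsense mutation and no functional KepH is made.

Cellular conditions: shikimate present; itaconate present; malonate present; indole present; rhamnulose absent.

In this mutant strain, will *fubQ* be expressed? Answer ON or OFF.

Rhamnulose is absent, so QuvY is active.
Shikimate is present, so SibC is active.
With repressor SibC bound, *morE* is not transcribed.
So MorE is not produced.
KepH is non-functional in this strain, so it has no effect.
With repressor QuvY bound, *fubQ* is not transcribed.

OFF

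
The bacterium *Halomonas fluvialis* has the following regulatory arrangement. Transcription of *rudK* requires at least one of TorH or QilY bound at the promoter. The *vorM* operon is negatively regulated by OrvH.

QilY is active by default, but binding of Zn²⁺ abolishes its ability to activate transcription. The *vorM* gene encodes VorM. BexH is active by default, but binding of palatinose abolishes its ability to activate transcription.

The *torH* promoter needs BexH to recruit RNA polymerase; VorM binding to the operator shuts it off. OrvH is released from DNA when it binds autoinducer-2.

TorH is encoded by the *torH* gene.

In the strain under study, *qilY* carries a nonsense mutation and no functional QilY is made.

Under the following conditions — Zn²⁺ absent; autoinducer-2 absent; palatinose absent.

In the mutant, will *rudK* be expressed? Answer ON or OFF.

ON

Palatinose is absent, so BexH is active.
Autoinducer-2 is absent, so OrvH is active.
With repressor OrvH bound, *vorM* is not transcribed.
So VorM is not produced.
No repressor is bound and BexH is active, so *torH* is transcribed.
So TorH is produced and active.
QilY is non-functional in this strain, so it has no effect.
Activator TorH is present, so *rudK* is transcribed.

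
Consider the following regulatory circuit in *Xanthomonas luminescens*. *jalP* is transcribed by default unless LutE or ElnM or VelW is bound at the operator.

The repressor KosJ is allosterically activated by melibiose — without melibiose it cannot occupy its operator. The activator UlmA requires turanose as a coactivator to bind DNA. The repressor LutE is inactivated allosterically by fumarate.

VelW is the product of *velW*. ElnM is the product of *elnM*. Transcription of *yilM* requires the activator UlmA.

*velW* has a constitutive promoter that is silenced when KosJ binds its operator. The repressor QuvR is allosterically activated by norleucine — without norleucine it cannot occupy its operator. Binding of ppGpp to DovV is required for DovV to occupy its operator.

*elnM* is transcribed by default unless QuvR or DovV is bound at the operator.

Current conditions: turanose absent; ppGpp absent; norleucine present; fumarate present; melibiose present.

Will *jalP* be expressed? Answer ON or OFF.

ON

Fumarate is present, so LutE is inactive.
Norleucine is present, so QuvR is active.
ppGpp is absent, so DovV is inactive.
With repressor QuvR bound, *elnM* is not transcribed.
So ElnM is not produced.
Melibiose is present, so KosJ is active.
With repressor KosJ bound, *velW* is not transcribed.
So VelW is not produced.
With no repressor bound, *jalP* is transcribed.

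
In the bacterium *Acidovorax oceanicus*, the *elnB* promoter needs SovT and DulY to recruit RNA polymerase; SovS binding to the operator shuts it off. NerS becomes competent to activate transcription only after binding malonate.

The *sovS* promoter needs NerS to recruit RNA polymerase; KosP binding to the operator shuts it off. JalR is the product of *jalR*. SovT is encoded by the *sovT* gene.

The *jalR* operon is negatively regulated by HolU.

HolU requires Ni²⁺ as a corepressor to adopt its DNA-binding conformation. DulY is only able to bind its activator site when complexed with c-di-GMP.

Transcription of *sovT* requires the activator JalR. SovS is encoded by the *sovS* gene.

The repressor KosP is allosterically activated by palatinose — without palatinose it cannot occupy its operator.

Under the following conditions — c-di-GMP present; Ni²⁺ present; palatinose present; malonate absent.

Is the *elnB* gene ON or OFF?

Malonate is absent, so NerS is inactive.
Palatinose is present, so KosP is active.
With repressor KosP bound, *sovS* is not transcribed.
So SovS is not produced.
Ni²⁺ is present, so HolU is active.
With repressor HolU bound, *jalR* is not transcribed.
So JalR is not produced.
Required activator JalR is absent, so *sovT* is not transcribed.
So SovT is not produced.
c-di-GMP is present, so DulY is active.
Required activator SovT is absent, so *elnB* is not transcribed.

OFF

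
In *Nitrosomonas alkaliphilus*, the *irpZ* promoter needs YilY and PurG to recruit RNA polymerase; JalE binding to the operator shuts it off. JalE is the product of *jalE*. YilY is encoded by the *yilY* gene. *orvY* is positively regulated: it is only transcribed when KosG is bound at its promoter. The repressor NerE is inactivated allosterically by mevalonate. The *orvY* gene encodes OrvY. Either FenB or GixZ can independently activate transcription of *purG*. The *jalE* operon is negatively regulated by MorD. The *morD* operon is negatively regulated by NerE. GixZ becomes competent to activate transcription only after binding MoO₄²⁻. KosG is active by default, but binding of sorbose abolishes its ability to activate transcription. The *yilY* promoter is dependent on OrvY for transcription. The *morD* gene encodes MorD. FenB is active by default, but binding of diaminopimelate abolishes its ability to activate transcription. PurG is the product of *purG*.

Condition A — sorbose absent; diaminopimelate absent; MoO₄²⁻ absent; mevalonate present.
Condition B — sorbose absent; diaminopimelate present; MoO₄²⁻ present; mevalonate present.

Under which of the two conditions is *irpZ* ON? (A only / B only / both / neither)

both

Condition A:
Sorbose is absent, so KosG is active.
No repressor is bound and KosG is active, so *orvY* is transcribed.
So OrvY is produced and active.
No repressor is bound and OrvY is active, so *yilY* is transcribed.
So YilY is produced and active.
Diaminopimelate is absent, so FenB is active.
MoO₄²⁻ is absent, so GixZ is inactive.
Activator FenB is present, so *purG* is transcribed.
So PurG is produced and active.
Mevalonate is present, so NerE is inactive.
With no repressor bound, *morD* is transcribed.
So MorD is produced and active.
With repressor MorD bound, *jalE* is not transcribed.
So JalE is not produced.
No repressor is bound and YilY and PurG are active, so *irpZ* is transcribed.
→ *irpZ* is ON in A.
Condition B:
Sorbose is absent, so KosG is active.
No repressor is bound and KosG is active, so *orvY* is transcribed.
So OrvY is produced and active.
No repressor is bound and OrvY is active, so *yilY* is transcribed.
So YilY is produced and active.
Diaminopimelate is present, so FenB is inactive.
MoO₄²⁻ is present, so GixZ is active.
Activator GixZ is present, so *purG* is transcribed.
So PurG is produced and active.
Mevalonate is present, so NerE is inactive.
With no repressor bound, *morD* is transcribed.
So MorD is produced and active.
With repressor MorD bound, *jalE* is not transcribed.
So JalE is not produced.
No repressor is bound and YilY and PurG are active, so *irpZ* is transcribed.
→ *irpZ* is ON in B.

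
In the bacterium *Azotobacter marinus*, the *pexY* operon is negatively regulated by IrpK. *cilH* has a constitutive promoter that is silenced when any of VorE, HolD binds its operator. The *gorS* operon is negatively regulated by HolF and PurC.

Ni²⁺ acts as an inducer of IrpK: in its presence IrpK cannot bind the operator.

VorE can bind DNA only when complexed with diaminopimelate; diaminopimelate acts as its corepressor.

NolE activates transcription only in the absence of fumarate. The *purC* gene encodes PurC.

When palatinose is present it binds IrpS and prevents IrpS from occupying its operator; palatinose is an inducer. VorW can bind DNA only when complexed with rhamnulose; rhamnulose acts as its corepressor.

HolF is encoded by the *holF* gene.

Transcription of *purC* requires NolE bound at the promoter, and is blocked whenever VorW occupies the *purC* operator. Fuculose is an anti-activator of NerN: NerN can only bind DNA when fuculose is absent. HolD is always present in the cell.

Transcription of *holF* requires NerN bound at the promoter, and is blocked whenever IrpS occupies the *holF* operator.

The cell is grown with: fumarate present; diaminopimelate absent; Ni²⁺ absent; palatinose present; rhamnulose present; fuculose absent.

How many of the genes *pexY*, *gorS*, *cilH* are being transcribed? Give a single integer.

Ni²⁺ is absent, so IrpK is active.
With repressor IrpK bound, *pexY* is not transcribed.
→ *pexY* is OFF.
Fuculose is absent, so NerN is active.
Palatinose is present, so IrpS is inactive.
No repressor is bound and NerN is active, so *holF* is transcribed.
So HolF is produced and active.
Rhamnulose is present, so VorW is active.
Fumarate is present, so NolE is inactive.
With repressor VorW bound, *purC* is not transcribed.
So PurC is not produced.
With repressor HolF bound, *gorS* is not transcribed.
→ *gorS* is OFF.
Diaminopimelate is absent, so VorE is inactive.
HolD is produced constitutively and is active.
With repressor HolD bound, *cilH* is not transcribed.
→ *cilH* is OFF.
0 of the 3 genes are transcribed.

0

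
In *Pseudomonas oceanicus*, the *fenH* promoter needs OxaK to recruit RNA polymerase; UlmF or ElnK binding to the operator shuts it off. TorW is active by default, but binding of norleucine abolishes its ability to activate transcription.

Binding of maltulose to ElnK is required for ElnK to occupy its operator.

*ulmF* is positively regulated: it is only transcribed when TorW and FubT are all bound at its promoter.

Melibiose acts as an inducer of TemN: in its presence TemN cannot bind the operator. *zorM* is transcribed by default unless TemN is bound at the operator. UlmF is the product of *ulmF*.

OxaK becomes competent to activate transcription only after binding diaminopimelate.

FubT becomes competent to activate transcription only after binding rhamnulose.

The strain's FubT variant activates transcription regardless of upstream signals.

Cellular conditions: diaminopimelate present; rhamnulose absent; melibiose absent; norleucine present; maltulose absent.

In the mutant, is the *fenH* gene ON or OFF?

Norleucine is present, so TorW is inactive.
FubT is constitutively active in this strain.
Required activator TorW is absent, so *ulmF* is not transcribed.
So UlmF is not produced.
Diaminopimelate is present, so OxaK is active.
Maltulose is absent, so ElnK is inactive.
No repressor is bound and OxaK is active, so *fenH* is transcribed.

ON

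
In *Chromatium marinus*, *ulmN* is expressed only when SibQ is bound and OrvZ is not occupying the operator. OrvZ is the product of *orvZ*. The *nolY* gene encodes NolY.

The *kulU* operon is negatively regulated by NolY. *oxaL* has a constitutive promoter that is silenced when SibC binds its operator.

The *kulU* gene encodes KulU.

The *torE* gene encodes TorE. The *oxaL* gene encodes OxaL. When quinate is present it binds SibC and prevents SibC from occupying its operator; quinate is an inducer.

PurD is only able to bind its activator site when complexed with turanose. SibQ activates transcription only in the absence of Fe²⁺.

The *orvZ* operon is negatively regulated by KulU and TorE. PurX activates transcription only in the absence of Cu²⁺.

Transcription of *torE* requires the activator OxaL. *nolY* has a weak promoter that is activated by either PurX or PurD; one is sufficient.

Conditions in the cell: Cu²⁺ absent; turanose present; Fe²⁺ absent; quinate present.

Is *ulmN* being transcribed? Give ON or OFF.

ON

Cu²⁺ is absent, so PurX is active.
Turanose is present, so PurD is active.
Activator PurX is present, so *nolY* is transcribed.
So NolY is produced and active.
With repressor NolY bound, *kulU* is not transcribed.
So KulU is not produced.
Quinate is present, so SibC is inactive.
With no repressor bound, *oxaL* is transcribed.
So OxaL is produced and active.
No repressor is bound and OxaL is active, so *torE* is transcribed.
So TorE is produced and active.
With repressor TorE bound, *orvZ* is not transcribed.
So OrvZ is not produced.
Fe²⁺ is absent, so SibQ is active.
No repressor is bound and SibQ is active, so *ulmN* is transcribed.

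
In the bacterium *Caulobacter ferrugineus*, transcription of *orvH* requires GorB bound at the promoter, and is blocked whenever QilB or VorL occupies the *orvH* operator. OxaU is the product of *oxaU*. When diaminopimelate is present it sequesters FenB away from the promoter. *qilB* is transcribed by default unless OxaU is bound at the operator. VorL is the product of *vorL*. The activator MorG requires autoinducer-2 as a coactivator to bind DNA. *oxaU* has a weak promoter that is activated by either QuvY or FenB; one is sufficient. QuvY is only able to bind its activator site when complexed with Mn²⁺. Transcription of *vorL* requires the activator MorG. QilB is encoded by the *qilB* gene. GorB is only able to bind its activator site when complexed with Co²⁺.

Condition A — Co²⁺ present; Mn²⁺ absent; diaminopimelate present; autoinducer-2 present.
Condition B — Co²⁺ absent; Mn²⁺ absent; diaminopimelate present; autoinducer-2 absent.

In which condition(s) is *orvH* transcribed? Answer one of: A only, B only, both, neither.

neither

Condition A:
Co²⁺ is present, so GorB is active.
Mn²⁺ is absent, so QuvY is inactive.
Diaminopimelate is present, so FenB is inactive.
No activator is available at the *oxaU* promoter, so *oxaU* is not transcribed.
So OxaU is not produced.
With no repressor bound, *qilB* is transcribed.
So QilB is produced and active.
Autoinducer-2 is present, so MorG is active.
No repressor is bound and MorG is active, so *vorL* is transcribed.
So VorL is produced and active.
With repressor QilB bound, *orvH* is not transcribed.
→ *orvH* is OFF in A.
Condition B:
Co²⁺ is absent, so GorB is inactive.
Mn²⁺ is absent, so QuvY is inactive.
Diaminopimelate is present, so FenB is inactive.
No activator is available at the *oxaU* promoter, so *oxaU* is not transcribed.
So OxaU is not produced.
With no repressor bound, *qilB* is transcribed.
So QilB is produced and active.
Autoinducer-2 is absent, so MorG is inactive.
Required activator MorG is absent, so *vorL* is not transcribed.
So VorL is not produced.
With repressor QilB bound, *orvH* is not transcribed.
→ *orvH* is OFF in B.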